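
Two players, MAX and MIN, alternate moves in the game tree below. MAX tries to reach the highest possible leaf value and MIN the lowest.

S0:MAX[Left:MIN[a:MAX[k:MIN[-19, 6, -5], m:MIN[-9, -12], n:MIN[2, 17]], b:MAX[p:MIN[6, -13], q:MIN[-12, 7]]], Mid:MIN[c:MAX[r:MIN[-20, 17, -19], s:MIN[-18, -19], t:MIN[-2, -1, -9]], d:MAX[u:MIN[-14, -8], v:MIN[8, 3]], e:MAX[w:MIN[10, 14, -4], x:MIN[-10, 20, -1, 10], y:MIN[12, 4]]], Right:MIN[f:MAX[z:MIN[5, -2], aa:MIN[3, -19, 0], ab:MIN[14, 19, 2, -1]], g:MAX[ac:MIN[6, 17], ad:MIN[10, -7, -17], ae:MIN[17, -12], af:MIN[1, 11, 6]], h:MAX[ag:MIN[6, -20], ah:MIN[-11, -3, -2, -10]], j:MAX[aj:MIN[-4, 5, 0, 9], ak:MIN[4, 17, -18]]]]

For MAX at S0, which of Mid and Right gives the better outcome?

Mid

r (MIN): min(-20, 17, -19) = -20
s (MIN): min(-18, -19) = -19
t (MIN): min(-2, -1, -9) = -9
c (MAX): max(-20, -19, -9) = -9
u (MIN): min(-14, -8) = -14
v (MIN): min(8, 3) = 3
d (MAX): max(-14, 3) = 3
w (MIN): min(10, 14, -4) = -4
x (MIN): min(-10, 20, -1, 10) = -10
y (MIN): min(12, 4) = 4
e (MAX): max(-4, -10, 4) = 4
Mid (MIN): min(-9, 3, 4) = -9
z (MIN): min(5, -2) = -2
aa (MIN): min(3, -19, 0) = -19
ab (MIN): min(14, 19, 2, -1) = -1
f (MAX): max(-2, -19, -1) = -1
ac (MIN): min(6, 17) = 6
ad (MIN): min(10, -7, -17) = -17
ae (MIN): min(17, -12) = -12
af (MIN): min(1, 11, 6) = 1
g (MAX): max(6, -17, -12, 1) = 6
ag (MIN): min(6, -20) = -20
ah (MIN): min(-11, -3, -2, -10) = -11
h (MAX): max(-20, -11) = -11
aj (MIN): min(-4, 5, 0, 9) = -4
ak (MIN): min(4, 17, -18) = -18
j (MAX): max(-4, -18) = -4
Right (MIN): min(-1, 6, -11, -4) = -11
MAX prefers the higher value; Mid=-9, Right=-11. Mid is better since -9 > -11.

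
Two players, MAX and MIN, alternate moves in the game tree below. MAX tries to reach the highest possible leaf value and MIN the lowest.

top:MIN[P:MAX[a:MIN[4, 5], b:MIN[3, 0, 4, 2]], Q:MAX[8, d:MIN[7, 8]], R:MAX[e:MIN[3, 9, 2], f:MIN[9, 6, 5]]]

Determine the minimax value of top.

a (MIN): min(4, 5) = 4
b (MIN): min(3, 0, 4, 2) = 0
P (MAX): max(4, 0) = 4
d (MIN): min(7, 8) = 7
Q (MAX): max(8, 7) = 8
e (MIN): min(3, 9, 2) = 2
f (MIN): min(9, 6, 5) = 5
R (MAX): max(2, 5) = 5
top (MIN): min(4, 8, 5) = 4

4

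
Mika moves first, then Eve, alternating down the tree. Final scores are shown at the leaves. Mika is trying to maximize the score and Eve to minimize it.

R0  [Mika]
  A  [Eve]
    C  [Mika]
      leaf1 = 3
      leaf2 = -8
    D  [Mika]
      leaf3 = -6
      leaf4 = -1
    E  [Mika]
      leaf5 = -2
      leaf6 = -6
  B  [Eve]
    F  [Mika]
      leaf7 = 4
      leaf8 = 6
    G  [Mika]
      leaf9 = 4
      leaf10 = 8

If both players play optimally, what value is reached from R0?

6

C (Mika): max(3, -8) = 3
D (Mika): max(-6, -1) = -1
E (Mika): max(-2, -6) = -2
A (Eve): min(3, -1, -2) = -2
F (Mika): max(4, 6) = 6
G (Mika): max(4, 8) = 8
B (Eve): min(6, 8) = 6
R0 (Mika): max(-2, 6) = 6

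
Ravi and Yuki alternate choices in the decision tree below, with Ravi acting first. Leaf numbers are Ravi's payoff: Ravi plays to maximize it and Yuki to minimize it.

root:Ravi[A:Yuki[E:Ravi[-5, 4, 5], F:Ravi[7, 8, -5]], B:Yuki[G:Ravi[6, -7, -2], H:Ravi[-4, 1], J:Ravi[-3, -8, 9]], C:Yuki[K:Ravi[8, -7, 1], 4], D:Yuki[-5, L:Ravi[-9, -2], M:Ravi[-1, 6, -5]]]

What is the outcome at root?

E (Ravi): max(-5, 4, 5) = 5
F (Ravi): max(7, 8, -5) = 8
A (Yuki): min(5, 8) = 5
G (Ravi): max(6, -7, -2) = 6
H (Ravi): max(-4, 1) = 1
J (Ravi): max(-3, -8, 9) = 9
B (Yuki): min(6, 1, 9) = 1
K (Ravi): max(8, -7, 1) = 8
C (Yuki): min(8, 4) = 4
L (Ravi): max(-9, -2) = -2
M (Ravi): max(-1, 6, -5) = 6
D (Yuki): min(-5, -2, 6) = -5
root (Ravi): max(5, 1, 4, -5) = 5

5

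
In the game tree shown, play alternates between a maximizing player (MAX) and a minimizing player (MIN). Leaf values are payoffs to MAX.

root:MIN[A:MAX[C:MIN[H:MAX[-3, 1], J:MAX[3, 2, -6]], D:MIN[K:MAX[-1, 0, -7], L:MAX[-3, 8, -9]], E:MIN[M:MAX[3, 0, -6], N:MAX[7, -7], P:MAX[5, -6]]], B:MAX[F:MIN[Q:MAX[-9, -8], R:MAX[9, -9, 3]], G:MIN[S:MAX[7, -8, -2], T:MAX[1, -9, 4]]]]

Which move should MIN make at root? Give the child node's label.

A

H (MAX): max(-3, 1) = 1
J (MAX): max(3, 2, -6) = 3
C (MIN): min(1, 3) = 1
K (MAX): max(-1, 0, -7) = 0
L (MAX): max(-3, 8, -9) = 8
D (MIN): min(0, 8) = 0
M (MAX): max(3, 0, -6) = 3
N (MAX): max(7, -7) = 7
P (MAX): max(5, -6) = 5
E (MIN): min(3, 7, 5) = 3
A (MAX): max(1, 0, 3) = 3
Q (MAX): max(-9, -8) = -8
R (MAX): max(9, -9, 3) = 9
F (MIN): min(-8, 9) = -8
S (MAX): max(7, -8, -2) = 7
T (MAX): max(1, -9, 4) = 4
G (MIN): min(7, 4) = 4
B (MAX): max(-8, 4) = 4
root (MIN): min(3, 4) = 3
MIN at root wants the lowest of {A=3, B=4}, so chooses A.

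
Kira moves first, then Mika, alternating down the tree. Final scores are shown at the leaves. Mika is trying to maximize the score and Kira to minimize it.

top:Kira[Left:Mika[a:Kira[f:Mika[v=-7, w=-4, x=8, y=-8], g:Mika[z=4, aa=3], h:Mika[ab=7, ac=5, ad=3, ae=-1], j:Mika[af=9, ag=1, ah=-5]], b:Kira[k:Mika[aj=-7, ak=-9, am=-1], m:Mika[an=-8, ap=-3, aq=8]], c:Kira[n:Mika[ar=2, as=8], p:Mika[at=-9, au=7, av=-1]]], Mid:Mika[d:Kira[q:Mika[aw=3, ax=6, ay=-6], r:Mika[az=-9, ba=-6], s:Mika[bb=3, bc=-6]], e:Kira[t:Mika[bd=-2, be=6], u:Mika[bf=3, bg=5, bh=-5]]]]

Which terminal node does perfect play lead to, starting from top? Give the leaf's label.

f (Mika): max(-7, -4, 8, -8) = 8
g (Mika): max(4, 3) = 4
h (Mika): max(7, 5, 3, -1) = 7
j (Mika): max(9, 1, -5) = 9
a (Kira): min(8, 4, 7, 9) = 4
k (Mika): max(-7, -9, -1) = -1
m (Mika): max(-8, -3, 8) = 8
b (Kira): min(-1, 8) = -1
n (Mika): max(2, 8) = 8
p (Mika): max(-9, 7, -1) = 7
c (Kira): min(8, 7) = 7
Left (Mika): max(4, -1, 7) = 7
q (Mika): max(3, 6, -6) = 6
r (Mika): max(-9, -6) = -6
s (Mika): max(3, -6) = 3
d (Kira): min(6, -6, 3) = -6
t (Mika): max(-2, 6) = 6
u (Mika): max(3, 5, -5) = 5
e (Kira): min(6, 5) = 5
Mid (Mika): max(-6, 5) = 5
top (Kira): min(7, 5) = 5
At top, Kira picks Mid (lowest: 5).
At Mid, Mika picks e (highest: 5).
At e, Kira picks u (lowest: 5).
At u, Mika picks bg (highest: 5).
Terminal value 5.

bg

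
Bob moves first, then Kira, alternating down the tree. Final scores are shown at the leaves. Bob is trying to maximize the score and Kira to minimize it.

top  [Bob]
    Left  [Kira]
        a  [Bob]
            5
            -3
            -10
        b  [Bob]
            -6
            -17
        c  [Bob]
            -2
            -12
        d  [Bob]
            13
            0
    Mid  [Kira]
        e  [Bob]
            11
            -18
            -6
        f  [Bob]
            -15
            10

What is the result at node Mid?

10

e (Bob): max(11, -18, -6) = 11
f (Bob): max(-15, 10) = 10
Mid (Kira): min(11, 10) = 10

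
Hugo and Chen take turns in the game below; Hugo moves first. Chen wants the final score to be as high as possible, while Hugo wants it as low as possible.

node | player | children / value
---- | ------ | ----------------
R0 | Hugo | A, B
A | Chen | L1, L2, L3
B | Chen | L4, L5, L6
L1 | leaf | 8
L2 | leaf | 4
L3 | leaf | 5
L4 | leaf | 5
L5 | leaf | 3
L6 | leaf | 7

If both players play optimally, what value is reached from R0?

7

A (Chen): max(8, 4, 5) = 8
B (Chen): max(5, 3, 7) = 7
R0 (Hugo): min(8, 7) = 7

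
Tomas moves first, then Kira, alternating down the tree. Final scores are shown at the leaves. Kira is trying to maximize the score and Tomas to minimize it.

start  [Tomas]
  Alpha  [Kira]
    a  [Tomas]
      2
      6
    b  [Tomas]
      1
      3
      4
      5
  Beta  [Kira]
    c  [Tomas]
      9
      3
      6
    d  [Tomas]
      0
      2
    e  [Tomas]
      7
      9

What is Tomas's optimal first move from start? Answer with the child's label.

Alpha

a (Tomas): min(2, 6) = 2
b (Tomas): min(1, 3, 4, 5) = 1
Alpha (Kira): max(2, 1) = 2
c (Tomas): min(9, 3, 6) = 3
d (Tomas): min(0, 2) = 0
e (Tomas): min(7, 9) = 7
Beta (Kira): max(3, 0, 7) = 7
start (Tomas): min(2, 7) = 2
Tomas at start wants the lowest of {Alpha=2, Beta=7}, so chooses Alpha.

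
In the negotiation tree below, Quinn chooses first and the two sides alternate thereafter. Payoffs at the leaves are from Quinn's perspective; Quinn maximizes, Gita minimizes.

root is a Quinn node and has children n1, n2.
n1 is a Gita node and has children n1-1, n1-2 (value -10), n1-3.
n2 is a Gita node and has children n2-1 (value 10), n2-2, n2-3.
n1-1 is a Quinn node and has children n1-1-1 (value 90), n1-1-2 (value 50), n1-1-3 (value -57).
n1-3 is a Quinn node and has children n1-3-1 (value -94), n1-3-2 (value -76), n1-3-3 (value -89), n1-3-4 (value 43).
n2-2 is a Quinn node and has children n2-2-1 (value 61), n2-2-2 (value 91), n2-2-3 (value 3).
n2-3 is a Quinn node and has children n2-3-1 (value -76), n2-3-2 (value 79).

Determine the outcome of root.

10

n1-1 (Quinn): max(90, 50, -57) = 90
n1-3 (Quinn): max(-94, -76, -89, 43) = 43
n1 (Gita): min(90, -10, 43) = -10
n2-2 (Quinn): max(61, 91, 3) = 91
n2-3 (Quinn): max(-76, 79) = 79
n2 (Gita): min(10, 91, 79) = 10
root (Quinn): max(-10, 10) = 10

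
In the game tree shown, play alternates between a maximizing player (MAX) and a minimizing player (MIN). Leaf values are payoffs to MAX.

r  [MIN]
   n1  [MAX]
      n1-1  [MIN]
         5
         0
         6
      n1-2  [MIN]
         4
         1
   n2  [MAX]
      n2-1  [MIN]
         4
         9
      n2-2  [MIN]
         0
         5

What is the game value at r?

1

n1-1 (MIN): min(5, 0, 6) = 0
n1-2 (MIN): min(4, 1) = 1
n1 (MAX): max(0, 1) = 1
n2-1 (MIN): min(4, 9) = 4
n2-2 (MIN): min(0, 5) = 0
n2 (MAX): max(4, 0) = 4
r (MIN): min(1, 4) = 1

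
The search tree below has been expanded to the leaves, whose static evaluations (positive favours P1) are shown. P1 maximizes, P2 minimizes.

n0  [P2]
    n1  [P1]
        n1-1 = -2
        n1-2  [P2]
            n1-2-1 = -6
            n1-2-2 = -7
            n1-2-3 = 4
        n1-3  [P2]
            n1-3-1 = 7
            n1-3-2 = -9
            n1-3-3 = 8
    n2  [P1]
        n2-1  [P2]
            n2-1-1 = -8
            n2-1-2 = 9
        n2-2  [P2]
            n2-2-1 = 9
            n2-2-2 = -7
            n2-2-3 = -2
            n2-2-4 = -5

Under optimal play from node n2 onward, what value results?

n2-1 (P2): min(-8, 9) = -8
n2-2 (P2): min(9, -7, -2, -5) = -7
n2 (P1): max(-8, -7) = -7

-7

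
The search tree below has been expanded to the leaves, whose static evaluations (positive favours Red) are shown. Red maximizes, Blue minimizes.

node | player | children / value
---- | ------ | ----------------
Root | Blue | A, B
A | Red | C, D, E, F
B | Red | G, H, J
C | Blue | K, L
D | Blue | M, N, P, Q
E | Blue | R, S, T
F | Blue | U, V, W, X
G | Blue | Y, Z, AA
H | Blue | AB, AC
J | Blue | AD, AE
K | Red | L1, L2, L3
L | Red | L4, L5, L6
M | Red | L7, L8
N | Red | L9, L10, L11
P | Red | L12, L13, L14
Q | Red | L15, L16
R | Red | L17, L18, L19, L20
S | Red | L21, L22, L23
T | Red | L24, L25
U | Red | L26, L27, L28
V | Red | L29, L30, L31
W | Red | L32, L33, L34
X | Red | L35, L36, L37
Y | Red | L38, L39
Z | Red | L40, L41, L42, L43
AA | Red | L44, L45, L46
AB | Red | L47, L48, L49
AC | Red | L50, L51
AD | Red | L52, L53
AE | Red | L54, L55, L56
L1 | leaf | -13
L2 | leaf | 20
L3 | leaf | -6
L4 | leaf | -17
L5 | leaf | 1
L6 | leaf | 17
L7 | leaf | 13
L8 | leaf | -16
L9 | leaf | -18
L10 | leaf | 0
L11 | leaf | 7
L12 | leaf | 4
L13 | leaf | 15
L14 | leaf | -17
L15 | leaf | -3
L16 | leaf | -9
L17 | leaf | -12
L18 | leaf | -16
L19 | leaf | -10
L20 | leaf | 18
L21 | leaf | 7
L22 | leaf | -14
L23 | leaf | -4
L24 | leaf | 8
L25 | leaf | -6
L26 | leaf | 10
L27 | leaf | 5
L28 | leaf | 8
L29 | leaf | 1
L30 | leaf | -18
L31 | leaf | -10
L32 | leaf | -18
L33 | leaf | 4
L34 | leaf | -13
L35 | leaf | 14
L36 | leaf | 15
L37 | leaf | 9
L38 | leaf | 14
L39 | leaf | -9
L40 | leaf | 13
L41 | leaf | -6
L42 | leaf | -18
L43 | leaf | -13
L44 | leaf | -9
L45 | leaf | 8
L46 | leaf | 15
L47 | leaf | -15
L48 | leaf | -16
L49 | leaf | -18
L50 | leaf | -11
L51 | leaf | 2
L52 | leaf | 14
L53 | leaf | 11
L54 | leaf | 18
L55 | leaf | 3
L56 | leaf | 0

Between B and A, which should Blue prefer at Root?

Y (Red): max(14, -9) = 14
Z (Red): max(13, -6, -18, -13) = 13
AA (Red): max(-9, 8, 15) = 15
G (Blue): min(14, 13, 15) = 13
AB (Red): max(-15, -16, -18) = -15
AC (Red): max(-11, 2) = 2
H (Blue): min(-15, 2) = -15
AD (Red): max(14, 11) = 14
AE (Red): max(18, 3, 0) = 18
J (Blue): min(14, 18) = 14
B (Red): max(13, -15, 14) = 14
K (Red): max(-13, 20, -6) = 20
L (Red): max(-17, 1, 17) = 17
C (Blue): min(20, 17) = 17
M (Red): max(13, -16) = 13
N (Red): max(-18, 0, 7) = 7
P (Red): max(4, 15, -17) = 15
Q (Red): max(-3, -9) = -3
D (Blue): min(13, 7, 15, -3) = -3
R (Red): max(-12, -16, -10, 18) = 18
S (Red): max(7, -14, -4) = 7
T (Red): max(8, -6) = 8
E (Blue): min(18, 7, 8) = 7
U (Red): max(10, 5, 8) = 10
V (Red): max(1, -18, -10) = 1
W (Red): max(-18, 4, -13) = 4
X (Red): max(14, 15, 9) = 15
F (Blue): min(10, 1, 4, 15) = 1
A (Red): max(17, -3, 7, 1) = 17
Blue prefers the lower value; B=14, A=17. B is better since 14 < 17.

B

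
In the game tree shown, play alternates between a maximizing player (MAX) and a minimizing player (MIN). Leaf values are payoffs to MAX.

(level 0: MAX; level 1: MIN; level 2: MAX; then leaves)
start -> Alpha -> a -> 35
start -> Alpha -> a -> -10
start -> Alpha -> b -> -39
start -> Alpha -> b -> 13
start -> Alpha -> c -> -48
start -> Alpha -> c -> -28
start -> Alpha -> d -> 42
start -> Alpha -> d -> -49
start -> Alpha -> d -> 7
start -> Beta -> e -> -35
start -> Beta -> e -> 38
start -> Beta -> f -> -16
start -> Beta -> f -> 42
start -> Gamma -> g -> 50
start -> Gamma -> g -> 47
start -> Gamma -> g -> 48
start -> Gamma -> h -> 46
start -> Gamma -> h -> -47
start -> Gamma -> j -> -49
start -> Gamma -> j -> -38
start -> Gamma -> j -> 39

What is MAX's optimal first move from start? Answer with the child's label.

a (MAX): max(35, -10) = 35
b (MAX): max(-39, 13) = 13
c (MAX): max(-48, -28) = -28
d (MAX): max(42, -49, 7) = 42
Alpha (MIN): min(35, 13, -28, 42) = -28
e (MAX): max(-35, 38) = 38
f (MAX): max(-16, 42) = 42
Beta (MIN): min(38, 42) = 38
g (MAX): max(50, 47, 48) = 50
h (MAX): max(46, -47) = 46
j (MAX): max(-49, -38, 39) = 39
Gamma (MIN): min(50, 46, 39) = 39
start (MAX): max(-28, 38, 39) = 39
MAX at start wants the highest of {Alpha=-28, Beta=38, Gamma=39}, so chooses Gamma.

Gamma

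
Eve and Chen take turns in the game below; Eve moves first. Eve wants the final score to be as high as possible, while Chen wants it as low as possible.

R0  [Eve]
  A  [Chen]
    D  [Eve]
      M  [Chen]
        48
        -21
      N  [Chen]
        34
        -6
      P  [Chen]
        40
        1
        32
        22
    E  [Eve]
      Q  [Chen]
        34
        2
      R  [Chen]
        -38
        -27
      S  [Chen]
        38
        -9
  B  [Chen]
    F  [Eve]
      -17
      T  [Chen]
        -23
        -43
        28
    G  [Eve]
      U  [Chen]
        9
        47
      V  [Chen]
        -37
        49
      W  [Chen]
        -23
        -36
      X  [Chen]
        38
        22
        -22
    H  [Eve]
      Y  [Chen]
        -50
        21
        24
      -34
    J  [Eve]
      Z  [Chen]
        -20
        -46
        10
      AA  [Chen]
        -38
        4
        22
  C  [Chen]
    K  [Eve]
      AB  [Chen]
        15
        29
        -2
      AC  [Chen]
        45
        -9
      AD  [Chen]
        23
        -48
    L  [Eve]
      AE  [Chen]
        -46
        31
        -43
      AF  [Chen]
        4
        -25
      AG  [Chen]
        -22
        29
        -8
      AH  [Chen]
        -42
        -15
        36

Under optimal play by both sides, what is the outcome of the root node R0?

M (Chen): min(48, -21) = -21
N (Chen): min(34, -6) = -6
P (Chen): min(40, 1, 32, 22) = 1
D (Eve): max(-21, -6, 1) = 1
Q (Chen): min(34, 2) = 2
R (Chen): min(-38, -27) = -38
S (Chen): min(38, -9) = -9
E (Eve): max(2, -38, -9) = 2
A (Chen): min(1, 2) = 1
T (Chen): min(-23, -43, 28) = -43
F (Eve): max(-17, -43) = -17
U (Chen): min(9, 47) = 9
V (Chen): min(-37, 49) = -37
W (Chen): min(-23, -36) = -36
X (Chen): min(38, 22, -22) = -22
G (Eve): max(9, -37, -36, -22) = 9
Y (Chen): min(-50, 21, 24) = -50
H (Eve): max(-50, -34) = -34
Z (Chen): min(-20, -46, 10) = -46
AA (Chen): min(-38, 4, 22) = -38
J (Eve): max(-46, -38) = -38
B (Chen): min(-17, 9, -34, -38) = -38
AB (Chen): min(15, 29, -2) = -2
AC (Chen): min(45, -9) = -9
AD (Chen): min(23, -48) = -48
K (Eve): max(-2, -9, -48) = -2
AE (Chen): min(-46, 31, -43) = -46
AF (Chen): min(4, -25) = -25
AG (Chen): min(-22, 29, -8) = -22
AH (Chen): min(-42, -15, 36) = -42
L (Eve): max(-46, -25, -22, -42) = -22
C (Chen): min(-2, -22) = -22
R0 (Eve): max(1, -38, -22) = 1

1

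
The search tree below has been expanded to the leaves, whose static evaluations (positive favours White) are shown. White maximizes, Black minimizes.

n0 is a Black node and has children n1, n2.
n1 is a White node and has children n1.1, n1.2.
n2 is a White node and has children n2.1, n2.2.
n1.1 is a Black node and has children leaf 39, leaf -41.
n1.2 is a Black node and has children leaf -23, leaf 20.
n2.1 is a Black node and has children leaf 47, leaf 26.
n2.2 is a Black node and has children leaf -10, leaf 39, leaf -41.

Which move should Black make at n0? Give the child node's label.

n1.1 (Black): min(39, -41) = -41
n1.2 (Black): min(-23, 20) = -23
n1 (White): max(-41, -23) = -23
n2.1 (Black): min(47, 26) = 26
n2.2 (Black): min(-10, 39, -41) = -41
n2 (White): max(26, -41) = 26
n0 (Black): min(-23, 26) = -23
Black at n0 wants the lowest of {n1=-23, n2=26}, so chooses n1.

n1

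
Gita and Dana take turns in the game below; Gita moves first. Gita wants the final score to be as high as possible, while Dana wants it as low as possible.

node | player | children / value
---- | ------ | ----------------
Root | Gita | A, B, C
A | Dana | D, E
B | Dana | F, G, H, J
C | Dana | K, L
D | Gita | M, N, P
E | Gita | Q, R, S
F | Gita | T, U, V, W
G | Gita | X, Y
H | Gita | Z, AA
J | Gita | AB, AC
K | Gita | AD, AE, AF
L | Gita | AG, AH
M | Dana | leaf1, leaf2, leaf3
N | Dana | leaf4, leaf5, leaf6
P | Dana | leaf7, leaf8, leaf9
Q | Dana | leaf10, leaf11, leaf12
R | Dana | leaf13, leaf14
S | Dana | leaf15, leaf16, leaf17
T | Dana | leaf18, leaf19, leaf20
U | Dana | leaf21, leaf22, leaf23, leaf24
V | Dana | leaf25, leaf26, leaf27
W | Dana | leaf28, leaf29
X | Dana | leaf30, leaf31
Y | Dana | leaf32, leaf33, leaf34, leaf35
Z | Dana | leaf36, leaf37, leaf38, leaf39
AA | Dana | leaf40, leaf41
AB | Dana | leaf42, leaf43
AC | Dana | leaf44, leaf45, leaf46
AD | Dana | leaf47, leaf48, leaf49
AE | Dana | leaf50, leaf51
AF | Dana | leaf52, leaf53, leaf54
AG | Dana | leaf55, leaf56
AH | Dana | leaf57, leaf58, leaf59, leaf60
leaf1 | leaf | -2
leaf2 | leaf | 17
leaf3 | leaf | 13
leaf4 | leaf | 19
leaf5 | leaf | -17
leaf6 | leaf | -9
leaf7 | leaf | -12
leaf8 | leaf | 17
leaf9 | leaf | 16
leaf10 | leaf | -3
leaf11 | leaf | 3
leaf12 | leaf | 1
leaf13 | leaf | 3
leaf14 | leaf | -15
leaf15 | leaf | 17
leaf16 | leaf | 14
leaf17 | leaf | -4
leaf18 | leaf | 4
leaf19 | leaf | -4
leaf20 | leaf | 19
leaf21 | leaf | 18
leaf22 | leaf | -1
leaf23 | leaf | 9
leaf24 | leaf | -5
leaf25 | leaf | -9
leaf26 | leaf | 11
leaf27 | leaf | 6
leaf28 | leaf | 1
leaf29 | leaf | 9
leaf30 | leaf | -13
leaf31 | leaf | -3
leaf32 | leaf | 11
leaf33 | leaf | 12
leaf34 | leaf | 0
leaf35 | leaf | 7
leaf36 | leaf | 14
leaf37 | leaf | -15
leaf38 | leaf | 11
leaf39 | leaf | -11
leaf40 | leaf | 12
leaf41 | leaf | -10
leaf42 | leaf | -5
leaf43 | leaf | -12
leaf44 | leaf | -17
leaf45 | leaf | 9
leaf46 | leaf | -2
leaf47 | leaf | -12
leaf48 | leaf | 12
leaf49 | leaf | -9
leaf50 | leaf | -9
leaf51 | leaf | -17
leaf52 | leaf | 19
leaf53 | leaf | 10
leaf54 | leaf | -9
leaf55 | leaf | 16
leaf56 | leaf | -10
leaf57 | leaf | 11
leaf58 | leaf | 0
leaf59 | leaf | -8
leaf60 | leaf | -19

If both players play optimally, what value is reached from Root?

M (Dana): min(-2, 17, 13) = -2
N (Dana): min(19, -17, -9) = -17
P (Dana): min(-12, 17, 16) = -12
D (Gita): max(-2, -17, -12) = -2
Q (Dana): min(-3, 3, 1) = -3
R (Dana): min(3, -15) = -15
S (Dana): min(17, 14, -4) = -4
E (Gita): max(-3, -15, -4) = -3
A (Dana): min(-2, -3) = -3
T (Dana): min(4, -4, 19) = -4
U (Dana): min(18, -1, 9, -5) = -5
V (Dana): min(-9, 11, 6) = -9
W (Dana): min(1, 9) = 1
F (Gita): max(-4, -5, -9, 1) = 1
X (Dana): min(-13, -3) = -13
Y (Dana): min(11, 12, 0, 7) = 0
G (Gita): max(-13, 0) = 0
Z (Dana): min(14, -15, 11, -11) = -15
AA (Dana): min(12, -10) = -10
H (Gita): max(-15, -10) = -10
AB (Dana): min(-5, -12) = -12
AC (Dana): min(-17, 9, -2) = -17
J (Gita): max(-12, -17) = -12
B (Dana): min(1, 0, -10, -12) = -12
AD (Dana): min(-12, 12, -9) = -12
AE (Dana): min(-9, -17) = -17
AF (Dana): min(19, 10, -9) = -9
K (Gita): max(-12, -17, -9) = -9
AG (Dana): min(16, -10) = -10
AH (Dana): min(11, 0, -8, -19) = -19
L (Gita): max(-10, -19) = -10
C (Dana): min(-9, -10) = -10
Root (Gita): max(-3, -12, -10) = -3

-3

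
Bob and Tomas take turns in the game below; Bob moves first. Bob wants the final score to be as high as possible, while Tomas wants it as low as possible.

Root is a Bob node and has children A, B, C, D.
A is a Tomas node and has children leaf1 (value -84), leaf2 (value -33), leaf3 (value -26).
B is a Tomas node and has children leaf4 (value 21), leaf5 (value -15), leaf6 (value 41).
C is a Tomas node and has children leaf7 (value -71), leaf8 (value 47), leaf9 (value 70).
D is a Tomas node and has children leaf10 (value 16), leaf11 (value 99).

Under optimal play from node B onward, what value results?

B (Tomas): min(21, -15, 41) = -15

-15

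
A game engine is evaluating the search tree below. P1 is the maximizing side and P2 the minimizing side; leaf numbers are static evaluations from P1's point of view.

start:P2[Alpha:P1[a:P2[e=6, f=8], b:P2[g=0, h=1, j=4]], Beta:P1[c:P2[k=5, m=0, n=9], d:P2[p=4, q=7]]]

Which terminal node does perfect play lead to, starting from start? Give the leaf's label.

a (P2): min(6, 8) = 6
b (P2): min(0, 1, 4) = 0
Alpha (P1): max(6, 0) = 6
c (P2): min(5, 0, 9) = 0
d (P2): min(4, 7) = 4
Beta (P1): max(0, 4) = 4
start (P2): min(6, 4) = 4
At start, P2 picks Beta (lowest: 4).
At Beta, P1 picks d (highest: 4).
At d, P2 picks p (lowest: 4).
Terminal value 4.

p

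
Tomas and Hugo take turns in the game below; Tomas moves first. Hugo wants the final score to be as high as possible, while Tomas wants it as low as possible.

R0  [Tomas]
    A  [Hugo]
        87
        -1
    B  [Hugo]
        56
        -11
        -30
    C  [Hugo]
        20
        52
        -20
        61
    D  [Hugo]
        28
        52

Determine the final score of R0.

52

A (Hugo): max(87, -1) = 87
B (Hugo): max(56, -11, -30) = 56
C (Hugo): max(20, 52, -20, 61) = 61
D (Hugo): max(28, 52) = 52
R0 (Tomas): min(87, 56, 61, 52) = 52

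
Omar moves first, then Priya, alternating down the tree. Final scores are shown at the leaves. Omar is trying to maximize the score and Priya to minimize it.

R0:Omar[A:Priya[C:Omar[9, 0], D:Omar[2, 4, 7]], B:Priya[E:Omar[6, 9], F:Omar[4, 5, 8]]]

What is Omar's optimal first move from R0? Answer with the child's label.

C (Omar): max(9, 0) = 9
D (Omar): max(2, 4, 7) = 7
A (Priya): min(9, 7) = 7
E (Omar): max(6, 9) = 9
F (Omar): max(4, 5, 8) = 8
B (Priya): min(9, 8) = 8
R0 (Omar): max(7, 8) = 8
Omar at R0 wants the highest of {A=7, B=8}, so chooses B.

B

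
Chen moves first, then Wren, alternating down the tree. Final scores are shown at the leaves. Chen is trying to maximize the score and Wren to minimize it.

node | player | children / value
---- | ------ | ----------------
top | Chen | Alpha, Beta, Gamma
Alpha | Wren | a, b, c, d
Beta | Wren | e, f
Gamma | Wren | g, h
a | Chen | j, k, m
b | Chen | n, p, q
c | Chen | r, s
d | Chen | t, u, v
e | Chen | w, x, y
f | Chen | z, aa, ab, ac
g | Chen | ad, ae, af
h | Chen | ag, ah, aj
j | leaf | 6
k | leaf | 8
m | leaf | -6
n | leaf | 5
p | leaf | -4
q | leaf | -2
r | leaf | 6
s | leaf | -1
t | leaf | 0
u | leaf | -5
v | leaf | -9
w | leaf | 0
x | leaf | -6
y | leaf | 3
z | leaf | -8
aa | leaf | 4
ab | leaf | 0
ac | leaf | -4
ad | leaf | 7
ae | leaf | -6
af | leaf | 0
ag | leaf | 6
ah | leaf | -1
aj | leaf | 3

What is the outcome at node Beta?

3

e (Chen): max(0, -6, 3) = 3
f (Chen): max(-8, 4, 0, -4) = 4
Beta (Wren): min(3, 4) = 3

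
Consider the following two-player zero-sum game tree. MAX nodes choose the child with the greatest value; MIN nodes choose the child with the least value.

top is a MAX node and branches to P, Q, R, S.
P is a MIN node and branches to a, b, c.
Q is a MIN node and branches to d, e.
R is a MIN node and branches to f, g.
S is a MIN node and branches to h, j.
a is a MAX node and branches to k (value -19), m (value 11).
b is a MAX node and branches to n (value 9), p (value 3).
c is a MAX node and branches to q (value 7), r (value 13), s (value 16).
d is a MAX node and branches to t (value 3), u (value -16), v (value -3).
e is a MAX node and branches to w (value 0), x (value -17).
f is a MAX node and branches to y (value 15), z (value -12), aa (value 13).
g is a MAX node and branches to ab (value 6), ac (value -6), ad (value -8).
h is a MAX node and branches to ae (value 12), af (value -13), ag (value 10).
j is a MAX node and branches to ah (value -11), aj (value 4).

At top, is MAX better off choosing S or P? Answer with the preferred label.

P

h (MAX): max(12, -13, 10) = 12
j (MAX): max(-11, 4) = 4
S (MIN): min(12, 4) = 4
a (MAX): max(-19, 11) = 11
b (MAX): max(9, 3) = 9
c (MAX): max(7, 13, 16) = 16
P (MIN): min(11, 9, 16) = 9
MAX prefers the higher value; S=4, P=9. P is better since 9 > 4.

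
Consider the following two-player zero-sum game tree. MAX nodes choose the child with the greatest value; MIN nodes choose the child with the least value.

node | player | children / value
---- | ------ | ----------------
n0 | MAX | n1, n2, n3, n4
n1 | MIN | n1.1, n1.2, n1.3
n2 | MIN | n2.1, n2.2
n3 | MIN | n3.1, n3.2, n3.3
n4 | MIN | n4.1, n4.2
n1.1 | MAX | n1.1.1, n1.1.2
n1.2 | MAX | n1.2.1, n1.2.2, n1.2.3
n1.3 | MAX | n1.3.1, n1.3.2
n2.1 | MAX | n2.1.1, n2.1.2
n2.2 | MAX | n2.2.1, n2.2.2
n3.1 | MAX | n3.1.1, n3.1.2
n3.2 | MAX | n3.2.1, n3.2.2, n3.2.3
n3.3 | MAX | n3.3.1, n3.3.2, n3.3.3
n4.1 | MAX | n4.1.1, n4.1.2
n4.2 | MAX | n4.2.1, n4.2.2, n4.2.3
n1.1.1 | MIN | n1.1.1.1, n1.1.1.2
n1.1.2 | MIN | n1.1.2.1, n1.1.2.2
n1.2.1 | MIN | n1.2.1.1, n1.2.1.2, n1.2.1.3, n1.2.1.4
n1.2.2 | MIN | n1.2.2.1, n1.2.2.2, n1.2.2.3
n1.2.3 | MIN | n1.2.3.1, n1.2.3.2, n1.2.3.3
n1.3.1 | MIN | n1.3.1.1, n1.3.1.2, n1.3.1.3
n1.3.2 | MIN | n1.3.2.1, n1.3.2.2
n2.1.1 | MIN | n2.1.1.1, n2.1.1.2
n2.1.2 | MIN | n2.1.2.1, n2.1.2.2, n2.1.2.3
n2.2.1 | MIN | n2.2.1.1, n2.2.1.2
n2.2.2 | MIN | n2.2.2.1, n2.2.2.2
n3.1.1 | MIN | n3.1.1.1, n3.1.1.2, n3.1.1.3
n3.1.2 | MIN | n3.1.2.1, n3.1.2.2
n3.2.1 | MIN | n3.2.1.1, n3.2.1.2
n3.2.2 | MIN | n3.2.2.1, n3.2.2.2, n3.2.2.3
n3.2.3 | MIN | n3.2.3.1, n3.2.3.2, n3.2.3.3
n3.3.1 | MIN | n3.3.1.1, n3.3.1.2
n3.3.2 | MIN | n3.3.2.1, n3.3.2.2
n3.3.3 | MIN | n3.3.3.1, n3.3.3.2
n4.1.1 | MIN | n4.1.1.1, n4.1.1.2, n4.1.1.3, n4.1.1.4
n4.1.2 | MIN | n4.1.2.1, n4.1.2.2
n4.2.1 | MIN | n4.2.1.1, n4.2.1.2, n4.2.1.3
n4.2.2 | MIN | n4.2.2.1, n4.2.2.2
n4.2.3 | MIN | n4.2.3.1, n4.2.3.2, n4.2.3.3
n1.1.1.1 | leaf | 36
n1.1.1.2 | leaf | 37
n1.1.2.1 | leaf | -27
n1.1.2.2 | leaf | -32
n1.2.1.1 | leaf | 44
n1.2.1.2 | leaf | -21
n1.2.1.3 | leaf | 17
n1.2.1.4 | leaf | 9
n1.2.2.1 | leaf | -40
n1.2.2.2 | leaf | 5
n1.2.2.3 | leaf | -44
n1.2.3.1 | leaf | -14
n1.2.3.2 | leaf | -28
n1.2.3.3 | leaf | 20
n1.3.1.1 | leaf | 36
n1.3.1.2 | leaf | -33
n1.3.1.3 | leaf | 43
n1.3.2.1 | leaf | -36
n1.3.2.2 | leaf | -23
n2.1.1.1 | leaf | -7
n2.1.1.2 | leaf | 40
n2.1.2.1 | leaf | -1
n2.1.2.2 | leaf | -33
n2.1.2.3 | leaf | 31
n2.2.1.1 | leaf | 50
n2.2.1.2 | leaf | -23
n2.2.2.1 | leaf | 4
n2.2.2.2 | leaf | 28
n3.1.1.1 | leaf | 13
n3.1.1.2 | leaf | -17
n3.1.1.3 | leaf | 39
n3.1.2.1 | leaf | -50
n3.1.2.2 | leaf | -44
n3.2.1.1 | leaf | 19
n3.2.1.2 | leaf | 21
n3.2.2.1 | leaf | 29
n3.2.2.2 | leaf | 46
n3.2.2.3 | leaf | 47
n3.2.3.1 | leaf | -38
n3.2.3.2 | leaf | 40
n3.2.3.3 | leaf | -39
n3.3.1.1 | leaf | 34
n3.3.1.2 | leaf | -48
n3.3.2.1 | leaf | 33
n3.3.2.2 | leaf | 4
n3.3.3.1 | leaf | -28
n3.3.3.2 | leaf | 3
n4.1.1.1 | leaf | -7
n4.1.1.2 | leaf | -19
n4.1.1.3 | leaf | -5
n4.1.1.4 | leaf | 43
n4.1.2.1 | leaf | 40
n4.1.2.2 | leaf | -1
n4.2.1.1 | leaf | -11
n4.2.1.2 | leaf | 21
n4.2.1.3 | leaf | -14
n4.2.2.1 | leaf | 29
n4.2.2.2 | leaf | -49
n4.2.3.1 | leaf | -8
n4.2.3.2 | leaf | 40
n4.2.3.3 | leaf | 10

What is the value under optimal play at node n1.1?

36

n1.1.1 (MIN): min(36, 37) = 36
n1.1.2 (MIN): min(-27, -32) = -32
n1.1 (MAX): max(36, -32) = 36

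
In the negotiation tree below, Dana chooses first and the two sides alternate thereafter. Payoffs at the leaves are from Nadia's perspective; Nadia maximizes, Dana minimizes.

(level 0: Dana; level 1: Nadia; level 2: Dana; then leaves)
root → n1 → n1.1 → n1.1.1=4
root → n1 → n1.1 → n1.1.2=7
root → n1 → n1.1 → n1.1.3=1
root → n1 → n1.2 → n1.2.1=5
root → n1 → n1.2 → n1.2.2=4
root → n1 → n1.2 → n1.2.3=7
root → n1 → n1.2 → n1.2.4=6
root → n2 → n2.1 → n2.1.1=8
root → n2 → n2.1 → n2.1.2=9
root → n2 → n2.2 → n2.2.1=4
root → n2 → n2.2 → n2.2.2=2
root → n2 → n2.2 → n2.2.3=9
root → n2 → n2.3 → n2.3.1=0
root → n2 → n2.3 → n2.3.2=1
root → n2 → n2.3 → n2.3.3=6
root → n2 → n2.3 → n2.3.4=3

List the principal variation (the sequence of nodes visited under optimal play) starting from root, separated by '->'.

root -> n1 -> n1.2 -> n1.2.2

n1.1 (Dana): min(4, 7, 1) = 1
n1.2 (Dana): min(5, 4, 7, 6) = 4
n1 (Nadia): max(1, 4) = 4
n2.1 (Dana): min(8, 9) = 8
n2.2 (Dana): min(4, 2, 9) = 2
n2.3 (Dana): min(0, 1, 6, 3) = 0
n2 (Nadia): max(8, 2, 0) = 8
root (Dana): min(4, 8) = 4
At root, Dana picks n1 (lowest: 4).
At n1, Nadia picks n1.2 (highest: 4).
At n1.2, Dana picks n1.2.2 (lowest: 4).
Terminal value 4.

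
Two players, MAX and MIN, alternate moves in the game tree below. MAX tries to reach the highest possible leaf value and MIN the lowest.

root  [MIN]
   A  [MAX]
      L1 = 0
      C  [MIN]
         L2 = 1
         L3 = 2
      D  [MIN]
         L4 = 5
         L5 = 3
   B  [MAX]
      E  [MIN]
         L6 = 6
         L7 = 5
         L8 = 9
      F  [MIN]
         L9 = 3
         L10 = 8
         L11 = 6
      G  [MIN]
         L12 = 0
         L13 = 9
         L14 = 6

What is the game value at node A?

3

C (MIN): min(1, 2) = 1
D (MIN): min(5, 3) = 3
A (MAX): max(0, 1, 3) = 3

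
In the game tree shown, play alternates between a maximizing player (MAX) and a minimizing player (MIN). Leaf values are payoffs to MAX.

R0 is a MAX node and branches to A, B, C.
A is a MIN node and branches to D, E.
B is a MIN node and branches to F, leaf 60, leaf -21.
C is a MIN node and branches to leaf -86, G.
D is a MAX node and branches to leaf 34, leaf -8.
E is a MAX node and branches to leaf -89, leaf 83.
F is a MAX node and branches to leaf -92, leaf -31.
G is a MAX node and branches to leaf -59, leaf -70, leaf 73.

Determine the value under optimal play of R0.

34

D (MAX): max(34, -8) = 34
E (MAX): max(-89, 83) = 83
A (MIN): min(34, 83) = 34
F (MAX): max(-92, -31) = -31
B (MIN): min(-31, 60, -21) = -31
G (MAX): max(-59, -70, 73) = 73
C (MIN): min(-86, 73) = -86
R0 (MAX): max(34, -31, -86) = 34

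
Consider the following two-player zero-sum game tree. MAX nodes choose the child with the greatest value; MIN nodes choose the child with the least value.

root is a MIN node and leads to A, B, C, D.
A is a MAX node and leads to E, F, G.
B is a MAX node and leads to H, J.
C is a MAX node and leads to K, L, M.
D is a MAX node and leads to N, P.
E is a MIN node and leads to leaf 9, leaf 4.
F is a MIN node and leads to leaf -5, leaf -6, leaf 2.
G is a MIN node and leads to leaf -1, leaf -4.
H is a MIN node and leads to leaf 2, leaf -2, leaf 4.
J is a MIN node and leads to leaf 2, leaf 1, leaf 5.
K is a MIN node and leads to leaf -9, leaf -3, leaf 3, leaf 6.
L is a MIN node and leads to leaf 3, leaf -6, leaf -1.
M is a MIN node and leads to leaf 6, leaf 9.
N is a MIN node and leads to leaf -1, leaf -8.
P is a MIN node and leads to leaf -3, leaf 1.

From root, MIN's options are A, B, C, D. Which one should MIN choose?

D

E (MIN): min(9, 4) = 4
F (MIN): min(-5, -6, 2) = -6
G (MIN): min(-1, -4) = -4
A (MAX): max(4, -6, -4) = 4
H (MIN): min(2, -2, 4) = -2
J (MIN): min(2, 1, 5) = 1
B (MAX): max(-2, 1) = 1
K (MIN): min(-9, -3, 3, 6) = -9
L (MIN): min(3, -6, -1) = -6
M (MIN): min(6, 9) = 6
C (MAX): max(-9, -6, 6) = 6
N (MIN): min(-1, -8) = -8
P (MIN): min(-3, 1) = -3
D (MAX): max(-8, -3) = -3
root (MIN): min(4, 1, 6, -3) = -3
MIN at root wants the lowest of {A=4, B=1, C=6, D=-3}, so chooses D.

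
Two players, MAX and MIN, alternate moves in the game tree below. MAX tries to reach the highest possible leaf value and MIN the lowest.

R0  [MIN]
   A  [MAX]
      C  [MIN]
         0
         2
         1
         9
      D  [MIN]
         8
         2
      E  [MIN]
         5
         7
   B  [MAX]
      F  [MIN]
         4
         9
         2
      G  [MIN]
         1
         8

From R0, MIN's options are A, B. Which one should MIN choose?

B

C (MIN): min(0, 2, 1, 9) = 0
D (MIN): min(8, 2) = 2
E (MIN): min(5, 7) = 5
A (MAX): max(0, 2, 5) = 5
F (MIN): min(4, 9, 2) = 2
G (MIN): min(1, 8) = 1
B (MAX): max(2, 1) = 2
R0 (MIN): min(5, 2) = 2
MIN at R0 wants the lowest of {A=5, B=2}, so chooses B.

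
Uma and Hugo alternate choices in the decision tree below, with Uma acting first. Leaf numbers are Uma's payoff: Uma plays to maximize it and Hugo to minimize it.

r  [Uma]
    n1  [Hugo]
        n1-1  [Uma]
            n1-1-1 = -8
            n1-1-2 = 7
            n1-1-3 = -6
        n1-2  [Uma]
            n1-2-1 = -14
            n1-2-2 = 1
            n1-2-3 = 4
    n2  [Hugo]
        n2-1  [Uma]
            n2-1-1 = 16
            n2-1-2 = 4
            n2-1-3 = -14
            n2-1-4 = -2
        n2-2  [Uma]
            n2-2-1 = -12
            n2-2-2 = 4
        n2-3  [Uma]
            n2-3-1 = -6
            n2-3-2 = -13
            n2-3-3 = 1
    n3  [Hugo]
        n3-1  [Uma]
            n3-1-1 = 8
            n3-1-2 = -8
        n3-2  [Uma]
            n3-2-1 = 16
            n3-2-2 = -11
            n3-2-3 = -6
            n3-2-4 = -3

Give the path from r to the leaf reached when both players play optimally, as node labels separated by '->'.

r -> n3 -> n3-1 -> n3-1-1

n1-1 (Uma): max(-8, 7, -6) = 7
n1-2 (Uma): max(-14, 1, 4) = 4
n1 (Hugo): min(7, 4) = 4
n2-1 (Uma): max(16, 4, -14, -2) = 16
n2-2 (Uma): max(-12, 4) = 4
n2-3 (Uma): max(-6, -13, 1) = 1
n2 (Hugo): min(16, 4, 1) = 1
n3-1 (Uma): max(8, -8) = 8
n3-2 (Uma): max(16, -11, -6, -3) = 16
n3 (Hugo): min(8, 16) = 8
r (Uma): max(4, 1, 8) = 8
At r, Uma picks n3 (highest: 8).
At n3, Hugo picks n3-1 (lowest: 8).
At n3-1, Uma picks n3-1-1 (highest: 8).
Terminal value 8.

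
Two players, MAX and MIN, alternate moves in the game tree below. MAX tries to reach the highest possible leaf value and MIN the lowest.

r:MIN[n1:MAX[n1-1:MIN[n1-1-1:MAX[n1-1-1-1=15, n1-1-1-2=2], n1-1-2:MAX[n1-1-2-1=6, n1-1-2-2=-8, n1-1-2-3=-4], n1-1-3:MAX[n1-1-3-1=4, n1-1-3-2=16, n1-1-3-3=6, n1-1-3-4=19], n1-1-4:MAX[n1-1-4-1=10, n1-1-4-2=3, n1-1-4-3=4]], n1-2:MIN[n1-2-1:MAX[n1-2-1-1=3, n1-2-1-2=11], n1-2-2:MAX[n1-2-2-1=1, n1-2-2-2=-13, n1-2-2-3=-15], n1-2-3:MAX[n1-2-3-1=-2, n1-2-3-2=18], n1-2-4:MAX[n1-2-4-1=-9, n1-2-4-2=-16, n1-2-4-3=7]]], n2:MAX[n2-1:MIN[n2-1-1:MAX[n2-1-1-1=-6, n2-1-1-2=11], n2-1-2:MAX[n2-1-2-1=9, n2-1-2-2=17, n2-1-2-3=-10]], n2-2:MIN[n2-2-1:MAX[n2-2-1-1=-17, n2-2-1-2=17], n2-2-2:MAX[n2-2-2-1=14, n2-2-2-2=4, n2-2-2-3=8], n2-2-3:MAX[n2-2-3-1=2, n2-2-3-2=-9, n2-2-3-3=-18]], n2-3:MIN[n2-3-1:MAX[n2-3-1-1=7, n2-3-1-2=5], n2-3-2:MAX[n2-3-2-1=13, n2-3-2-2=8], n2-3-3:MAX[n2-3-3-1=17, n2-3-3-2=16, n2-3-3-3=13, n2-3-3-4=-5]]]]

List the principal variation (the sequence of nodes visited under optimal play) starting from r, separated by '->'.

n1-1-1 (MAX): max(15, 2) = 15
n1-1-2 (MAX): max(6, -8, -4) = 6
n1-1-3 (MAX): max(4, 16, 6, 19) = 19
n1-1-4 (MAX): max(10, 3, 4) = 10
n1-1 (MIN): min(15, 6, 19, 10) = 6
n1-2-1 (MAX): max(3, 11) = 11
n1-2-2 (MAX): max(1, -13, -15) = 1
n1-2-3 (MAX): max(-2, 18) = 18
n1-2-4 (MAX): max(-9, -16, 7) = 7
n1-2 (MIN): min(11, 1, 18, 7) = 1
n1 (MAX): max(6, 1) = 6
n2-1-1 (MAX): max(-6, 11) = 11
n2-1-2 (MAX): max(9, 17, -10) = 17
n2-1 (MIN): min(11, 17) = 11
n2-2-1 (MAX): max(-17, 17) = 17
n2-2-2 (MAX): max(14, 4, 8) = 14
n2-2-3 (MAX): max(2, -9, -18) = 2
n2-2 (MIN): min(17, 14, 2) = 2
n2-3-1 (MAX): max(7, 5) = 7
n2-3-2 (MAX): max(13, 8) = 13
n2-3-3 (MAX): max(17, 16, 13, -5) = 17
n2-3 (MIN): min(7, 13, 17) = 7
n2 (MAX): max(11, 2, 7) = 11
r (MIN): min(6, 11) = 6
At r, MIN picks n1 (lowest: 6).
At n1, MAX picks n1-1 (highest: 6).
At n1-1, MIN picks n1-1-2 (lowest: 6).
At n1-1-2, MAX picks n1-1-2-1 (highest: 6).
Terminal value 6.

r -> n1 -> n1-1 -> n1-1-2 -> n1-1-2-1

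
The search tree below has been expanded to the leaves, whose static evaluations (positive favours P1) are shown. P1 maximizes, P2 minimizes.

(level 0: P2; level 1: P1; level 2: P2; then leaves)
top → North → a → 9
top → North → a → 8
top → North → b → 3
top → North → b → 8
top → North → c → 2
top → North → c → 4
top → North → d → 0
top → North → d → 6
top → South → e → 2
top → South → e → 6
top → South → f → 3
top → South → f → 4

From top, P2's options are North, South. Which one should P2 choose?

South

a (P2): min(9, 8) = 8
b (P2): min(3, 8) = 3
c (P2): min(2, 4) = 2
d (P2): min(0, 6) = 0
North (P1): max(8, 3, 2, 0) = 8
e (P2): min(2, 6) = 2
f (P2): min(3, 4) = 3
South (P1): max(2, 3) = 3
top (P2): min(8, 3) = 3
P2 at top wants the lowest of {North=8, South=3}, so chooses South.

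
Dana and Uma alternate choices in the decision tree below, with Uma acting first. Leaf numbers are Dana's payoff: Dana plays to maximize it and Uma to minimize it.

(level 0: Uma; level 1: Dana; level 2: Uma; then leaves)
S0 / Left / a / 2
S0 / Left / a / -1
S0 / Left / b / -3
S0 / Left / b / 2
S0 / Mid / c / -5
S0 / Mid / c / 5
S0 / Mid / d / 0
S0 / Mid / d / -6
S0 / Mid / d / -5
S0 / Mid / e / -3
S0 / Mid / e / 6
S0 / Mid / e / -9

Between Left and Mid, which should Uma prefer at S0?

Mid

a (Uma): min(2, -1) = -1
b (Uma): min(-3, 2) = -3
Left (Dana): max(-1, -3) = -1
c (Uma): min(-5, 5) = -5
d (Uma): min(0, -6, -5) = -6
e (Uma): min(-3, 6, -9) = -9
Mid (Dana): max(-5, -6, -9) = -5
Uma prefers the lower value; Left=-1, Mid=-5. Mid is better since -5 < -1.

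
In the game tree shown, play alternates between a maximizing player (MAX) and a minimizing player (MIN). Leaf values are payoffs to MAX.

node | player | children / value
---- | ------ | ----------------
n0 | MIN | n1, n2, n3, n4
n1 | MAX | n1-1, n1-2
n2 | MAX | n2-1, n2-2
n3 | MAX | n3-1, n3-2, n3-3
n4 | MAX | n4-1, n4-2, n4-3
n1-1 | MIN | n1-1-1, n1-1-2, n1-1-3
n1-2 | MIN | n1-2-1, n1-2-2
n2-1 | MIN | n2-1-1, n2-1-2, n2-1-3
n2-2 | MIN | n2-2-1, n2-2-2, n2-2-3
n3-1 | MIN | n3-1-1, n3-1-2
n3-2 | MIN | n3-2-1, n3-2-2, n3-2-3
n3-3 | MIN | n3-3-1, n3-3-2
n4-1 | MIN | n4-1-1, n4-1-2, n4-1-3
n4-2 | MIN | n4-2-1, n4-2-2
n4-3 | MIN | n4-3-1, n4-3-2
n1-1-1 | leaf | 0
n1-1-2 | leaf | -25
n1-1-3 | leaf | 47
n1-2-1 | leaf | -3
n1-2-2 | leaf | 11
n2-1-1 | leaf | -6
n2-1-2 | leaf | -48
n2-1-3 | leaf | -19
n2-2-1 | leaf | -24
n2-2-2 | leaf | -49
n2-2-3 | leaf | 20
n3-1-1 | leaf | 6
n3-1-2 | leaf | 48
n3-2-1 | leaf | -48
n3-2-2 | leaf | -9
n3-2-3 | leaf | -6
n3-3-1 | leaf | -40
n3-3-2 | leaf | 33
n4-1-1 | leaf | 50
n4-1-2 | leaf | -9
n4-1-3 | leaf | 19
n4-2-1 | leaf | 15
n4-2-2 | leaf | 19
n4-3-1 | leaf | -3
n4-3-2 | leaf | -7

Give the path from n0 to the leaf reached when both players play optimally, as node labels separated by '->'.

n1-1 (MIN): min(0, -25, 47) = -25
n1-2 (MIN): min(-3, 11) = -3
n1 (MAX): max(-25, -3) = -3
n2-1 (MIN): min(-6, -48, -19) = -48
n2-2 (MIN): min(-24, -49, 20) = -49
n2 (MAX): max(-48, -49) = -48
n3-1 (MIN): min(6, 48) = 6
n3-2 (MIN): min(-48, -9, -6) = -48
n3-3 (MIN): min(-40, 33) = -40
n3 (MAX): max(6, -48, -40) = 6
n4-1 (MIN): min(50, -9, 19) = -9
n4-2 (MIN): min(15, 19) = 15
n4-3 (MIN): min(-3, -7) = -7
n4 (MAX): max(-9, 15, -7) = 15
n0 (MIN): min(-3, -48, 6, 15) = -48
At n0, MIN picks n2 (lowest: -48).
At n2, MAX picks n2-1 (highest: -48).
At n2-1, MIN picks n2-1-2 (lowest: -48).
Terminal value -48.

n0 -> n2 -> n2-1 -> n2-1-2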